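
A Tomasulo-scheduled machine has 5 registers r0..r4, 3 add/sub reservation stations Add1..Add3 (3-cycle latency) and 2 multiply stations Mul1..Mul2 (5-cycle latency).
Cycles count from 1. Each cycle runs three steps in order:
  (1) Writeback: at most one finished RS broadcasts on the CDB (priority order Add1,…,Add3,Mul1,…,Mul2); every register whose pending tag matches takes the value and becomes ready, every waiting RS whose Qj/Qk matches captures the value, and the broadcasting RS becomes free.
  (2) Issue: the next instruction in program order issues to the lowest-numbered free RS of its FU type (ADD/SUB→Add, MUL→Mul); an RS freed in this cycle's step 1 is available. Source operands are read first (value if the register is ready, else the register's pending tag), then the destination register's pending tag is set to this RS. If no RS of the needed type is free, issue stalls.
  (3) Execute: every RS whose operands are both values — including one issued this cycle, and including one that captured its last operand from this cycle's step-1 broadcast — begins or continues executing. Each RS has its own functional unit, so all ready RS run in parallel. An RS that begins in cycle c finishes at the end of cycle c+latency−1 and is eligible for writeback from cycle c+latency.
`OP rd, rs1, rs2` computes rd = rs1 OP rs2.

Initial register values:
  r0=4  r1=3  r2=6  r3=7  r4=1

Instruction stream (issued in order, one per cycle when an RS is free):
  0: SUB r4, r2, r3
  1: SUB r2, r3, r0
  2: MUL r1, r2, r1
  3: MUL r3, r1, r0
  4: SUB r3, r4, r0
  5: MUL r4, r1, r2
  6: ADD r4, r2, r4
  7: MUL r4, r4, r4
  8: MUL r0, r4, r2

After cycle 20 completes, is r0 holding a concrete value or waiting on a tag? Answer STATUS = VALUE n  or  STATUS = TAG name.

STATUS = TAG Mul2

cycle 1: issue SUB r4<-Add1 // r0:4,r1:3,r2:6,r3:7,r4:Add1
cycle 2: issue SUB r2<-Add2 // r0:4,r1:3,r2:Add2,r3:7,r4:Add1
cycle 3: issue MUL r1<-Mul1 // r0:4,r1:Mul1,r2:Add2,r3:7,r4:Add1
cycle 4: CDB Add1=-1; issue MUL r3<-Mul2 // r0:4,r1:Mul1,r2:Add2,r3:Mul2,r4:-1
cycle 5: CDB Add2=3; issue SUB r3<-Add1 // r0:4,r1:Mul1,r2:3,r3:Add1,r4:-1
cycle 6: stall // r0:4,r1:Mul1,r2:3,r3:Add1,r4:-1
cycle 7: stall // r0:4,r1:Mul1,r2:3,r3:Add1,r4:-1
cycle 8: CDB Add1=-5; stall // r0:4,r1:Mul1,r2:3,r3:-5,r4:-1
cycle 9: stall // r0:4,r1:Mul1,r2:3,r3:-5,r4:-1
cycle 10: CDB Mul1=9; issue MUL r4<-Mul1 // r0:4,r1:9,r2:3,r3:-5,r4:Mul1
cycle 11: issue ADD r4<-Add1 // r0:4,r1:9,r2:3,r3:-5,r4:Add1
cycle 12: stall // r0:4,r1:9,r2:3,r3:-5,r4:Add1
cycle 13: stall // r0:4,r1:9,r2:3,r3:-5,r4:Add1
cycle 14: stall // r0:4,r1:9,r2:3,r3:-5,r4:Add1
cycle 15: CDB Mul1=27; issue MUL r4<-Mul1 // r0:4,r1:9,r2:3,r3:-5,r4:Mul1
cycle 16: CDB Mul2=36; issue MUL r0<-Mul2 // r0:Mul2,r1:9,r2:3,r3:-5,r4:Mul1
cycle 17: - // r0:Mul2,r1:9,r2:3,r3:-5,r4:Mul1
cycle 18: CDB Add1=30 // r0:Mul2,r1:9,r2:3,r3:-5,r4:Mul1
cycle 19: - // r0:Mul2,r1:9,r2:3,r3:-5,r4:Mul1
cycle 20: - // r0:Mul2,r1:9,r2:3,r3:-5,r4:Mul1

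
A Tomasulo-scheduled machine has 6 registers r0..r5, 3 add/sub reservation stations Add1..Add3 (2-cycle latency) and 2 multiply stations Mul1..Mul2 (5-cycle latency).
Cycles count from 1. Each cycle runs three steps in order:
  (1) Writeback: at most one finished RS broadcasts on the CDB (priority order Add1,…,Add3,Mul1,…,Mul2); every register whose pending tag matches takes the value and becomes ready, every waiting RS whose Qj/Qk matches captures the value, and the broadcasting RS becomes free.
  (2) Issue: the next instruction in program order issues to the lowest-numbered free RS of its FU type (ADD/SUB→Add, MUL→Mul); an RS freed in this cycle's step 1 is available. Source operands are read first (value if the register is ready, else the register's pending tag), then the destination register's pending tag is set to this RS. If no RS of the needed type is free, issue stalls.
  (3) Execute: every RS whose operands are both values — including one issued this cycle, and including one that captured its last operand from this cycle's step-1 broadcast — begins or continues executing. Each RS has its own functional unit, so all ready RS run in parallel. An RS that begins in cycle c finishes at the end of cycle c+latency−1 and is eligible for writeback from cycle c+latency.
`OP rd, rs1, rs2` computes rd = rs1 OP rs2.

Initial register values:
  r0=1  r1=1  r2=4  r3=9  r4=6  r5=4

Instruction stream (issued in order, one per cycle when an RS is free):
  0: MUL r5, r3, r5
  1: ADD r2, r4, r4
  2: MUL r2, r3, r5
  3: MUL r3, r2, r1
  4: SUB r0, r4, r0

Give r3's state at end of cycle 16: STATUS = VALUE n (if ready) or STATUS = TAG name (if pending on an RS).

STATUS = VALUE 324

cycle 1: issue MUL r5<-Mul1 // r0:1,r1:1,r2:4,r3:9,r4:6,r5:Mul1
cycle 2: issue ADD r2<-Add1 // r0:1,r1:1,r2:Add1,r3:9,r4:6,r5:Mul1
cycle 3: issue MUL r2<-Mul2 // r0:1,r1:1,r2:Mul2,r3:9,r4:6,r5:Mul1
cycle 4: CDB Add1=12; stall // r0:1,r1:1,r2:Mul2,r3:9,r4:6,r5:Mul1
cycle 5: stall // r0:1,r1:1,r2:Mul2,r3:9,r4:6,r5:Mul1
cycle 6: CDB Mul1=36; issue MUL r3<-Mul1 // r0:1,r1:1,r2:Mul2,r3:Mul1,r4:6,r5:36
cycle 7: issue SUB r0<-Add1 // r0:Add1,r1:1,r2:Mul2,r3:Mul1,r4:6,r5:36
cycle 8: - // r0:Add1,r1:1,r2:Mul2,r3:Mul1,r4:6,r5:36
cycle 9: CDB Add1=5 // r0:5,r1:1,r2:Mul2,r3:Mul1,r4:6,r5:36
cycle 10: - // r0:5,r1:1,r2:Mul2,r3:Mul1,r4:6,r5:36
cycle 11: CDB Mul2=324 // r0:5,r1:1,r2:324,r3:Mul1,r4:6,r5:36
cycle 12: - // r0:5,r1:1,r2:324,r3:Mul1,r4:6,r5:36
cycle 13: - // r0:5,r1:1,r2:324,r3:Mul1,r4:6,r5:36
cycle 14: - // r0:5,r1:1,r2:324,r3:Mul1,r4:6,r5:36
cycle 15: - // r0:5,r1:1,r2:324,r3:Mul1,r4:6,r5:36
cycle 16: CDB Mul1=324 // r0:5,r1:1,r2:324,r3:324,r4:6,r5:36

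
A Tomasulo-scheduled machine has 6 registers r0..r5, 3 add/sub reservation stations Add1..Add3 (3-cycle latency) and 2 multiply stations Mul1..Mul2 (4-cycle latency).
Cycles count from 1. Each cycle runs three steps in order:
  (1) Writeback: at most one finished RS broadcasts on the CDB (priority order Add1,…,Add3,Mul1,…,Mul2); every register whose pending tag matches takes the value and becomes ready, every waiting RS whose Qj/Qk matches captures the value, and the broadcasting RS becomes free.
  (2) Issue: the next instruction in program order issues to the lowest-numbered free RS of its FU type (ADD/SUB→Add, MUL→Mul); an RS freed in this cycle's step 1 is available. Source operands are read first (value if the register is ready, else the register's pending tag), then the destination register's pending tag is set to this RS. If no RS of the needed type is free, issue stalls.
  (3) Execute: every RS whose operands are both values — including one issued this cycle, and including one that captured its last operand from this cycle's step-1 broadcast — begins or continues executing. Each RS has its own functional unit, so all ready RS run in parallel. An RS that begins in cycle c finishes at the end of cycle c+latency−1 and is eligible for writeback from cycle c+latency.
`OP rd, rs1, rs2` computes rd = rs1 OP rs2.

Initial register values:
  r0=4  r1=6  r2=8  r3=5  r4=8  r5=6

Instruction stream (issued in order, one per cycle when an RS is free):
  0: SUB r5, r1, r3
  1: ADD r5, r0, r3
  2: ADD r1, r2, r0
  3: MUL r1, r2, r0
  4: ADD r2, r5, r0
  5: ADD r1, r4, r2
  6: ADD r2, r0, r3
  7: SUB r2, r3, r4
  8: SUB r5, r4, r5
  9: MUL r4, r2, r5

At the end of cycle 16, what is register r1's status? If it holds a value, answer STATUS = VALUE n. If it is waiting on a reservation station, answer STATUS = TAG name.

cycle 1: issue SUB r5<-Add1 // r0:4,r1:6,r2:8,r3:5,r4:8,r5:Add1
cycle 2: issue ADD r5<-Add2 // r0:4,r1:6,r2:8,r3:5,r4:8,r5:Add2
cycle 3: issue ADD r1<-Add3 // r0:4,r1:Add3,r2:8,r3:5,r4:8,r5:Add2
cycle 4: CDB Add1=1; issue MUL r1<-Mul1 // r0:4,r1:Mul1,r2:8,r3:5,r4:8,r5:Add2
cycle 5: CDB Add2=9; issue ADD r2<-Add1 // r0:4,r1:Mul1,r2:Add1,r3:5,r4:8,r5:9
cycle 6: CDB Add3=12; issue ADD r1<-Add2 // r0:4,r1:Add2,r2:Add1,r3:5,r4:8,r5:9
cycle 7: issue ADD r2<-Add3 // r0:4,r1:Add2,r2:Add3,r3:5,r4:8,r5:9
cycle 8: CDB Add1=13; issue SUB r2<-Add1 // r0:4,r1:Add2,r2:Add1,r3:5,r4:8,r5:9
cycle 9: CDB Mul1=32; stall // r0:4,r1:Add2,r2:Add1,r3:5,r4:8,r5:9
cycle 10: CDB Add3=9; issue SUB r5<-Add3 // r0:4,r1:Add2,r2:Add1,r3:5,r4:8,r5:Add3
cycle 11: CDB Add1=-3; issue MUL r4<-Mul1 // r0:4,r1:Add2,r2:-3,r3:5,r4:Mul1,r5:Add3
cycle 12: CDB Add2=21 // r0:4,r1:21,r2:-3,r3:5,r4:Mul1,r5:Add3
cycle 13: CDB Add3=-1 // r0:4,r1:21,r2:-3,r3:5,r4:Mul1,r5:-1
cycle 14: - // r0:4,r1:21,r2:-3,r3:5,r4:Mul1,r5:-1
cycle 15: - // r0:4,r1:21,r2:-3,r3:5,r4:Mul1,r5:-1
cycle 16: - // r0:4,r1:21,r2:-3,r3:5,r4:Mul1,r5:-1

STATUS = VALUE 21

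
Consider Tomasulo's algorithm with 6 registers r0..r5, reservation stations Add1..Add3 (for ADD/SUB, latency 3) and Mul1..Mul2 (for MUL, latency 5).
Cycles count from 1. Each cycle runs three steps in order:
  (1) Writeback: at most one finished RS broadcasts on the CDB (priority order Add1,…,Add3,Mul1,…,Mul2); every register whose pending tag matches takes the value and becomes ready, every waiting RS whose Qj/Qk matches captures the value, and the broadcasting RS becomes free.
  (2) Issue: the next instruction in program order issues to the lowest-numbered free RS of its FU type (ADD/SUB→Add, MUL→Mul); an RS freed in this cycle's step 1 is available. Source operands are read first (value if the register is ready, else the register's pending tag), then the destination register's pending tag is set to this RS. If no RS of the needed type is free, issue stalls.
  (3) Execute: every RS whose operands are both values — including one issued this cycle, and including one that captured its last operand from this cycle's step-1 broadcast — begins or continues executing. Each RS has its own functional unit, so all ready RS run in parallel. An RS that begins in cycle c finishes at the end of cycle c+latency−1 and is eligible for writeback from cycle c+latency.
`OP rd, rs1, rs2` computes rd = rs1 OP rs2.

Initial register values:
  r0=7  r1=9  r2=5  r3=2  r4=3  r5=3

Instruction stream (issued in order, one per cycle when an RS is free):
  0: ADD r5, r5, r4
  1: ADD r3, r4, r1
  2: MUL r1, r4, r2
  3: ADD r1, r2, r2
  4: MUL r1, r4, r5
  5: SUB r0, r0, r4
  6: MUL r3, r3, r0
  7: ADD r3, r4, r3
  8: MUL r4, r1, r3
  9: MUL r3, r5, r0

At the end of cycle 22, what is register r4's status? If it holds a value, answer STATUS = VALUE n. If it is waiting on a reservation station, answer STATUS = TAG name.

  c1: issue ADD r5<-Add1  regs: r0:7,r1:9,r2:5,r3:2,r4:3,r5:Add1
  c2: issue ADD r3<-Add2  regs: r0:7,r1:9,r2:5,r3:Add2,r4:3,r5:Add1
  c3: issue MUL r1<-Mul1  regs: r0:7,r1:Mul1,r2:5,r3:Add2,r4:3,r5:Add1
  c4: CDB Add1=6; issue ADD r1<-Add1  regs: r0:7,r1:Add1,r2:5,r3:Add2,r4:3,r5:6
  c5: CDB Add2=12; issue MUL r1<-Mul2  regs: r0:7,r1:Mul2,r2:5,r3:12,r4:3,r5:6
  c6: issue SUB r0<-Add2  regs: r0:Add2,r1:Mul2,r2:5,r3:12,r4:3,r5:6
  c7: CDB Add1=10; stall  regs: r0:Add2,r1:Mul2,r2:5,r3:12,r4:3,r5:6
  c8: CDB Mul1=15; issue MUL r3<-Mul1  regs: r0:Add2,r1:Mul2,r2:5,r3:Mul1,r4:3,r5:6
  c9: CDB Add2=4; issue ADD r3<-Add1  regs: r0:4,r1:Mul2,r2:5,r3:Add1,r4:3,r5:6
  c10: CDB Mul2=18; issue MUL r4<-Mul2  regs: r0:4,r1:18,r2:5,r3:Add1,r4:Mul2,r5:6
  c11: stall  regs: r0:4,r1:18,r2:5,r3:Add1,r4:Mul2,r5:6
  c12: stall  regs: r0:4,r1:18,r2:5,r3:Add1,r4:Mul2,r5:6
  c13: stall  regs: r0:4,r1:18,r2:5,r3:Add1,r4:Mul2,r5:6
  c14: CDB Mul1=48; issue MUL r3<-Mul1  regs: r0:4,r1:18,r2:5,r3:Mul1,r4:Mul2,r5:6
  c15: -  regs: r0:4,r1:18,r2:5,r3:Mul1,r4:Mul2,r5:6
  c16: -  regs: r0:4,r1:18,r2:5,r3:Mul1,r4:Mul2,r5:6
  c17: CDB Add1=51  regs: r0:4,r1:18,r2:5,r3:Mul1,r4:Mul2,r5:6
  c18: -  regs: r0:4,r1:18,r2:5,r3:Mul1,r4:Mul2,r5:6
  c19: CDB Mul1=24  regs: r0:4,r1:18,r2:5,r3:24,r4:Mul2,r5:6
  c20: -  regs: r0:4,r1:18,r2:5,r3:24,r4:Mul2,r5:6
  c21: -  regs: r0:4,r1:18,r2:5,r3:24,r4:Mul2,r5:6
  c22: CDB Mul2=918  regs: r0:4,r1:18,r2:5,r3:24,r4:918,r5:6

STATUS = VALUE 918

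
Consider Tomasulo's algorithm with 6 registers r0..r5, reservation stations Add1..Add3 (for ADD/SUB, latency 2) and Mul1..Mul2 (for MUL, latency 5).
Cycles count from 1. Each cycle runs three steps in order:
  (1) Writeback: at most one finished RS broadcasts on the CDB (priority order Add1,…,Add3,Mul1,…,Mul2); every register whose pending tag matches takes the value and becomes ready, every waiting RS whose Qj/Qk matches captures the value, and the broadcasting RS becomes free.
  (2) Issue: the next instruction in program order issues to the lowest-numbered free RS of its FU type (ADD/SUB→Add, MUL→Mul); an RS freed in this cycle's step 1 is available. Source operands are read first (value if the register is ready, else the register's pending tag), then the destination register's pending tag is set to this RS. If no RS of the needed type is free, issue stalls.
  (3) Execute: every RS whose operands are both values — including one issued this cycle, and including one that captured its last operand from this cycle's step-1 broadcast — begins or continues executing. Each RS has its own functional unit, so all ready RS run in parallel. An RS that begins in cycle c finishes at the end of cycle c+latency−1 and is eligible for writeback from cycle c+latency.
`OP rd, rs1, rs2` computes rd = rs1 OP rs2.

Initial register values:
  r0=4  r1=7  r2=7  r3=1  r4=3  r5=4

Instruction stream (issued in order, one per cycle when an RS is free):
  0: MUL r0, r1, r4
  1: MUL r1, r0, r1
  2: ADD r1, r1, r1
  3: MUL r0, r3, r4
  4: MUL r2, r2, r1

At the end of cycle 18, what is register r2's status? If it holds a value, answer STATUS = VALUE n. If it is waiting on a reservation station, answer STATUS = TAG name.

cycle 1: issue MUL r0<-Mul1 // r0:Mul1,r1:7,r2:7,r3:1,r4:3,r5:4
cycle 2: issue MUL r1<-Mul2 // r0:Mul1,r1:Mul2,r2:7,r3:1,r4:3,r5:4
cycle 3: issue ADD r1<-Add1 // r0:Mul1,r1:Add1,r2:7,r3:1,r4:3,r5:4
cycle 4: stall // r0:Mul1,r1:Add1,r2:7,r3:1,r4:3,r5:4
cycle 5: stall // r0:Mul1,r1:Add1,r2:7,r3:1,r4:3,r5:4
cycle 6: CDB Mul1=21; issue MUL r0<-Mul1 // r0:Mul1,r1:Add1,r2:7,r3:1,r4:3,r5:4
cycle 7: stall // r0:Mul1,r1:Add1,r2:7,r3:1,r4:3,r5:4
cycle 8: stall // r0:Mul1,r1:Add1,r2:7,r3:1,r4:3,r5:4
cycle 9: stall // r0:Mul1,r1:Add1,r2:7,r3:1,r4:3,r5:4
cycle 10: stall // r0:Mul1,r1:Add1,r2:7,r3:1,r4:3,r5:4
cycle 11: CDB Mul1=3; issue MUL r2<-Mul1 // r0:3,r1:Add1,r2:Mul1,r3:1,r4:3,r5:4
cycle 12: CDB Mul2=147 // r0:3,r1:Add1,r2:Mul1,r3:1,r4:3,r5:4
cycle 13: - // r0:3,r1:Add1,r2:Mul1,r3:1,r4:3,r5:4
cycle 14: CDB Add1=294 // r0:3,r1:294,r2:Mul1,r3:1,r4:3,r5:4
cycle 15: - // r0:3,r1:294,r2:Mul1,r3:1,r4:3,r5:4
cycle 16: - // r0:3,r1:294,r2:Mul1,r3:1,r4:3,r5:4
cycle 17: - // r0:3,r1:294,r2:Mul1,r3:1,r4:3,r5:4
cycle 18: - // r0:3,r1:294,r2:Mul1,r3:1,r4:3,r5:4

STATUS = TAG Mul1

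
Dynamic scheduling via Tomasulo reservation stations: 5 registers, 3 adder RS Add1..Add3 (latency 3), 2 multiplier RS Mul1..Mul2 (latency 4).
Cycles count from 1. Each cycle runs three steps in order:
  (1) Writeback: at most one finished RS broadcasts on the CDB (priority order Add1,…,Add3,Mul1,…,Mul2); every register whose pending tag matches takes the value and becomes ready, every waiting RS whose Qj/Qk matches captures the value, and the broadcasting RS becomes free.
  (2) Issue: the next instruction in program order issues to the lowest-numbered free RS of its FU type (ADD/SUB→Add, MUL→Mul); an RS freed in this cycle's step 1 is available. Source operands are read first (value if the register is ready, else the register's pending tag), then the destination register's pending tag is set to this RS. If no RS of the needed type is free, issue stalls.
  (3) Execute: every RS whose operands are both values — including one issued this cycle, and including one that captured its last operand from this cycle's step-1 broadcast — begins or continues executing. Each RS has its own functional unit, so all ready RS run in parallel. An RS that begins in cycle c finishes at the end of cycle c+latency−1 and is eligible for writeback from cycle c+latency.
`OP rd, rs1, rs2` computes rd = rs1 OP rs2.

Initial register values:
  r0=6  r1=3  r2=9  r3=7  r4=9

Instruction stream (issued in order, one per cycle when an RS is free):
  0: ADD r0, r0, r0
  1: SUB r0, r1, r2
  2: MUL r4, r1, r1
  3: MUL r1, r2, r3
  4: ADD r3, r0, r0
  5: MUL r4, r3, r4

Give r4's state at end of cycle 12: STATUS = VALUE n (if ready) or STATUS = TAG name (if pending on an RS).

cycle 1: issue ADD r0<-Add1 // r0:Add1,r1:3,r2:9,r3:7,r4:9
cycle 2: issue SUB r0<-Add2 // r0:Add2,r1:3,r2:9,r3:7,r4:9
cycle 3: issue MUL r4<-Mul1 // r0:Add2,r1:3,r2:9,r3:7,r4:Mul1
cycle 4: CDB Add1=12; issue MUL r1<-Mul2 // r0:Add2,r1:Mul2,r2:9,r3:7,r4:Mul1
cycle 5: CDB Add2=-6; issue ADD r3<-Add1 // r0:-6,r1:Mul2,r2:9,r3:Add1,r4:Mul1
cycle 6: stall // r0:-6,r1:Mul2,r2:9,r3:Add1,r4:Mul1
cycle 7: CDB Mul1=9; issue MUL r4<-Mul1 // r0:-6,r1:Mul2,r2:9,r3:Add1,r4:Mul1
cycle 8: CDB Add1=-12 // r0:-6,r1:Mul2,r2:9,r3:-12,r4:Mul1
cycle 9: CDB Mul2=63 // r0:-6,r1:63,r2:9,r3:-12,r4:Mul1
cycle 10: - // r0:-6,r1:63,r2:9,r3:-12,r4:Mul1
cycle 11: - // r0:-6,r1:63,r2:9,r3:-12,r4:Mul1
cycle 12: CDB Mul1=-108 // r0:-6,r1:63,r2:9,r3:-12,r4:-108

STATUS = VALUE -108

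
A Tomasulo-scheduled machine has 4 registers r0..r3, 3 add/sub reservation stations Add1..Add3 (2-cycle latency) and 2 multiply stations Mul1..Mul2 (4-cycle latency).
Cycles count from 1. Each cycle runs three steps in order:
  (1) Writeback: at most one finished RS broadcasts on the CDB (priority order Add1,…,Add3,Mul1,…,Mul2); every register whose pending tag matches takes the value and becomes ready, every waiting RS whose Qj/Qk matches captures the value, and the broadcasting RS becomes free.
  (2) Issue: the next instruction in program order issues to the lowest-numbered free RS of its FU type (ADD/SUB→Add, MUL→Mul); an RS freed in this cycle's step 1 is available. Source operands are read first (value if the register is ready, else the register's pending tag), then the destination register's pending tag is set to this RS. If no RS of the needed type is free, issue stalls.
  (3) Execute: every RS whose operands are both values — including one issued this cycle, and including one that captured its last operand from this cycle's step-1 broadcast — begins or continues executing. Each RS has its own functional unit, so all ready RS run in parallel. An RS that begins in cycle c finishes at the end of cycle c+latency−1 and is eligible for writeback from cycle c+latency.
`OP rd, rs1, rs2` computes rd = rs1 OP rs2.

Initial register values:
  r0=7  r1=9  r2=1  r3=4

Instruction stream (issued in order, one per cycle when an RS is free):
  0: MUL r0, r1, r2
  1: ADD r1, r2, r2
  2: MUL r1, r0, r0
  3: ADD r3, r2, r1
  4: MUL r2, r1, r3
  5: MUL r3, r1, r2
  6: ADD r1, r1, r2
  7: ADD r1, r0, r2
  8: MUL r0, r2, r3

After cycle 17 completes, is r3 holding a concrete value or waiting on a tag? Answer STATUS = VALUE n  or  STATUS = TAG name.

  c1: issue MUL r0<-Mul1  regs: r0:Mul1,r1:9,r2:1,r3:4
  c2: issue ADD r1<-Add1  regs: r0:Mul1,r1:Add1,r2:1,r3:4
  c3: issue MUL r1<-Mul2  regs: r0:Mul1,r1:Mul2,r2:1,r3:4
  c4: CDB Add1=2; issue ADD r3<-Add1  regs: r0:Mul1,r1:Mul2,r2:1,r3:Add1
  c5: CDB Mul1=9; issue MUL r2<-Mul1  regs: r0:9,r1:Mul2,r2:Mul1,r3:Add1
  c6: stall  regs: r0:9,r1:Mul2,r2:Mul1,r3:Add1
  c7: stall  regs: r0:9,r1:Mul2,r2:Mul1,r3:Add1
  c8: stall  regs: r0:9,r1:Mul2,r2:Mul1,r3:Add1
  c9: CDB Mul2=81; issue MUL r3<-Mul2  regs: r0:9,r1:81,r2:Mul1,r3:Mul2
  c10: issue ADD r1<-Add2  regs: r0:9,r1:Add2,r2:Mul1,r3:Mul2
  c11: CDB Add1=82; issue ADD r1<-Add1  regs: r0:9,r1:Add1,r2:Mul1,r3:Mul2
  c12: stall  regs: r0:9,r1:Add1,r2:Mul1,r3:Mul2
  c13: stall  regs: r0:9,r1:Add1,r2:Mul1,r3:Mul2
  c14: stall  regs: r0:9,r1:Add1,r2:Mul1,r3:Mul2
  c15: CDB Mul1=6642; issue MUL r0<-Mul1  regs: r0:Mul1,r1:Add1,r2:6642,r3:Mul2
  c16: -  regs: r0:Mul1,r1:Add1,r2:6642,r3:Mul2
  c17: CDB Add1=6651  regs: r0:Mul1,r1:6651,r2:6642,r3:Mul2

STATUS = TAG Mul2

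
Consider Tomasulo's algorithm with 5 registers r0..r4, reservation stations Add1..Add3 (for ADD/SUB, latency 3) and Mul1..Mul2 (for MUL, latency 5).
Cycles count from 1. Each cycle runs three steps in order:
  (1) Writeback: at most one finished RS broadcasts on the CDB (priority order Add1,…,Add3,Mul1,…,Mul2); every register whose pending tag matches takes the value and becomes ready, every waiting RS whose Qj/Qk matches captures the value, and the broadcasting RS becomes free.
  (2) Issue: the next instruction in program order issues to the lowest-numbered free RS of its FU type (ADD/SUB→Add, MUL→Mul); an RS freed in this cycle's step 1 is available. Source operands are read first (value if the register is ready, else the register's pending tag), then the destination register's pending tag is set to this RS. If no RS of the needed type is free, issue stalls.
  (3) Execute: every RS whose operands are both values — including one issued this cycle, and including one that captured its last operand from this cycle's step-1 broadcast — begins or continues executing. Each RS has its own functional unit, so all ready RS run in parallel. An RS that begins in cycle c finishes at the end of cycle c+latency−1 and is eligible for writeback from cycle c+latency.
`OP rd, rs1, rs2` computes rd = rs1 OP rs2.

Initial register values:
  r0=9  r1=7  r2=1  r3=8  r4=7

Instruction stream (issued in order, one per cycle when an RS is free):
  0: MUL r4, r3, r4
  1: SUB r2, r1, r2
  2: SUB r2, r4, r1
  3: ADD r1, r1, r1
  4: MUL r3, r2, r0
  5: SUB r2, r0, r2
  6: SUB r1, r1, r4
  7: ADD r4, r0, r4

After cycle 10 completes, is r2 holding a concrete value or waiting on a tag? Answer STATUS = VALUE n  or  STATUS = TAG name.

STATUS = TAG Add1

cycle 1: issue MUL r4<-Mul1 // r0:9,r1:7,r2:1,r3:8,r4:Mul1
cycle 2: issue SUB r2<-Add1 // r0:9,r1:7,r2:Add1,r3:8,r4:Mul1
cycle 3: issue SUB r2<-Add2 // r0:9,r1:7,r2:Add2,r3:8,r4:Mul1
cycle 4: issue ADD r1<-Add3 // r0:9,r1:Add3,r2:Add2,r3:8,r4:Mul1
cycle 5: CDB Add1=6; issue MUL r3<-Mul2 // r0:9,r1:Add3,r2:Add2,r3:Mul2,r4:Mul1
cycle 6: CDB Mul1=56; issue SUB r2<-Add1 // r0:9,r1:Add3,r2:Add1,r3:Mul2,r4:56
cycle 7: CDB Add3=14; issue SUB r1<-Add3 // r0:9,r1:Add3,r2:Add1,r3:Mul2,r4:56
cycle 8: stall // r0:9,r1:Add3,r2:Add1,r3:Mul2,r4:56
cycle 9: CDB Add2=49; issue ADD r4<-Add2 // r0:9,r1:Add3,r2:Add1,r3:Mul2,r4:Add2
cycle 10: CDB Add3=-42 // r0:9,r1:-42,r2:Add1,r3:Mul2,r4:Add2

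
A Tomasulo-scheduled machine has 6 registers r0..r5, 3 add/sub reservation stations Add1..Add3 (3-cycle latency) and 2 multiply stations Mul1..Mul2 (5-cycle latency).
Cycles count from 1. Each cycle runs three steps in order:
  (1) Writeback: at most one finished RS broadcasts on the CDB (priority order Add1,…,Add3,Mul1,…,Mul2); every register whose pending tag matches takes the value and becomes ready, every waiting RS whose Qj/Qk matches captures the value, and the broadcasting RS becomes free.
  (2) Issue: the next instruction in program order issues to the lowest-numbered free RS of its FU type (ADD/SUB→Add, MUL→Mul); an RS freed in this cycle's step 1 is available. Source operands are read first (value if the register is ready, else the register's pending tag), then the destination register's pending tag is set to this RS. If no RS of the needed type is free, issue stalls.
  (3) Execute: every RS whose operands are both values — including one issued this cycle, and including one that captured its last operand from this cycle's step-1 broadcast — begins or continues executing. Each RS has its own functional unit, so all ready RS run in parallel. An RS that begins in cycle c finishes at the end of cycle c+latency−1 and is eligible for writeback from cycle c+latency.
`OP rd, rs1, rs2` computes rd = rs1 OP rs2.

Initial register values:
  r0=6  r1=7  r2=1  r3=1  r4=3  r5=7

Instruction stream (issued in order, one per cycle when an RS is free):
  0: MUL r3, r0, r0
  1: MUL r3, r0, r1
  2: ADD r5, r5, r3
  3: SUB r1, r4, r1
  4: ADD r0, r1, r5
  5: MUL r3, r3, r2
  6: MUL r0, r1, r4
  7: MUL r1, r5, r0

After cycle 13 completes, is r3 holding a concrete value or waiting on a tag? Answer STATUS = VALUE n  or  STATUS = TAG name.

STATUS = VALUE 42

  c1: issue MUL r3<-Mul1  regs: r0:6,r1:7,r2:1,r3:Mul1,r4:3,r5:7
  c2: issue MUL r3<-Mul2  regs: r0:6,r1:7,r2:1,r3:Mul2,r4:3,r5:7
  c3: issue ADD r5<-Add1  regs: r0:6,r1:7,r2:1,r3:Mul2,r4:3,r5:Add1
  c4: issue SUB r1<-Add2  regs: r0:6,r1:Add2,r2:1,r3:Mul2,r4:3,r5:Add1
  c5: issue ADD r0<-Add3  regs: r0:Add3,r1:Add2,r2:1,r3:Mul2,r4:3,r5:Add1
  c6: CDB Mul1=36; issue MUL r3<-Mul1  regs: r0:Add3,r1:Add2,r2:1,r3:Mul1,r4:3,r5:Add1
  c7: CDB Add2=-4; stall  regs: r0:Add3,r1:-4,r2:1,r3:Mul1,r4:3,r5:Add1
  c8: CDB Mul2=42; issue MUL r0<-Mul2  regs: r0:Mul2,r1:-4,r2:1,r3:Mul1,r4:3,r5:Add1
  c9: stall  regs: r0:Mul2,r1:-4,r2:1,r3:Mul1,r4:3,r5:Add1
  c10: stall  regs: r0:Mul2,r1:-4,r2:1,r3:Mul1,r4:3,r5:Add1
  c11: CDB Add1=49; stall  regs: r0:Mul2,r1:-4,r2:1,r3:Mul1,r4:3,r5:49
  c12: stall  regs: r0:Mul2,r1:-4,r2:1,r3:Mul1,r4:3,r5:49
  c13: CDB Mul1=42; issue MUL r1<-Mul1  regs: r0:Mul2,r1:Mul1,r2:1,r3:42,r4:3,r5:49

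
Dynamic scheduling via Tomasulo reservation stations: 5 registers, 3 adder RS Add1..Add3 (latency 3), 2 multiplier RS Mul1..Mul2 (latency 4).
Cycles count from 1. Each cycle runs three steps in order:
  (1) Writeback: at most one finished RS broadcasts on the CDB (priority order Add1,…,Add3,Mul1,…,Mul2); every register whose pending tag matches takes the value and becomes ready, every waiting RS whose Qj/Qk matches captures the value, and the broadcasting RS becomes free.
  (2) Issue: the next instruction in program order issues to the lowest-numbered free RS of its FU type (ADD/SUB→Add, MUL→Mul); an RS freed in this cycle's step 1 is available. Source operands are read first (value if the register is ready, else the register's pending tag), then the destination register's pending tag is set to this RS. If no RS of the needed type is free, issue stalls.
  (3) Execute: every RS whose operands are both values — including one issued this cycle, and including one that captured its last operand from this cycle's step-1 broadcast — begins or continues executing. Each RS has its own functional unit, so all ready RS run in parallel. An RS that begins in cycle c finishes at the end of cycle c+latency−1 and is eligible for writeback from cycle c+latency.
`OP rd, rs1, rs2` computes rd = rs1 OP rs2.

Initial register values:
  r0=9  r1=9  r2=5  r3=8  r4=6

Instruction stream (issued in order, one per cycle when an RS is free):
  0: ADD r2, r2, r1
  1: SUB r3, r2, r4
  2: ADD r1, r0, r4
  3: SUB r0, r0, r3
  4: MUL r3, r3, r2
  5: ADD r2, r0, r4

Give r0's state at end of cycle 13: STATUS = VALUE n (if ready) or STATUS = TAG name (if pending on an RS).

STATUS = VALUE 1

  c1: issue ADD r2<-Add1  regs: r0:9,r1:9,r2:Add1,r3:8,r4:6
  c2: issue SUB r3<-Add2  regs: r0:9,r1:9,r2:Add1,r3:Add2,r4:6
  c3: issue ADD r1<-Add3  regs: r0:9,r1:Add3,r2:Add1,r3:Add2,r4:6
  c4: CDB Add1=14; issue SUB r0<-Add1  regs: r0:Add1,r1:Add3,r2:14,r3:Add2,r4:6
  c5: issue MUL r3<-Mul1  regs: r0:Add1,r1:Add3,r2:14,r3:Mul1,r4:6
  c6: CDB Add3=15; issue ADD r2<-Add3  regs: r0:Add1,r1:15,r2:Add3,r3:Mul1,r4:6
  c7: CDB Add2=8  regs: r0:Add1,r1:15,r2:Add3,r3:Mul1,r4:6
  c8: -  regs: r0:Add1,r1:15,r2:Add3,r3:Mul1,r4:6
  c9: -  regs: r0:Add1,r1:15,r2:Add3,r3:Mul1,r4:6
  c10: CDB Add1=1  regs: r0:1,r1:15,r2:Add3,r3:Mul1,r4:6
  c11: CDB Mul1=112  regs: r0:1,r1:15,r2:Add3,r3:112,r4:6
  c12: -  regs: r0:1,r1:15,r2:Add3,r3:112,r4:6
  c13: CDB Add3=7  regs: r0:1,r1:15,r2:7,r3:112,r4:6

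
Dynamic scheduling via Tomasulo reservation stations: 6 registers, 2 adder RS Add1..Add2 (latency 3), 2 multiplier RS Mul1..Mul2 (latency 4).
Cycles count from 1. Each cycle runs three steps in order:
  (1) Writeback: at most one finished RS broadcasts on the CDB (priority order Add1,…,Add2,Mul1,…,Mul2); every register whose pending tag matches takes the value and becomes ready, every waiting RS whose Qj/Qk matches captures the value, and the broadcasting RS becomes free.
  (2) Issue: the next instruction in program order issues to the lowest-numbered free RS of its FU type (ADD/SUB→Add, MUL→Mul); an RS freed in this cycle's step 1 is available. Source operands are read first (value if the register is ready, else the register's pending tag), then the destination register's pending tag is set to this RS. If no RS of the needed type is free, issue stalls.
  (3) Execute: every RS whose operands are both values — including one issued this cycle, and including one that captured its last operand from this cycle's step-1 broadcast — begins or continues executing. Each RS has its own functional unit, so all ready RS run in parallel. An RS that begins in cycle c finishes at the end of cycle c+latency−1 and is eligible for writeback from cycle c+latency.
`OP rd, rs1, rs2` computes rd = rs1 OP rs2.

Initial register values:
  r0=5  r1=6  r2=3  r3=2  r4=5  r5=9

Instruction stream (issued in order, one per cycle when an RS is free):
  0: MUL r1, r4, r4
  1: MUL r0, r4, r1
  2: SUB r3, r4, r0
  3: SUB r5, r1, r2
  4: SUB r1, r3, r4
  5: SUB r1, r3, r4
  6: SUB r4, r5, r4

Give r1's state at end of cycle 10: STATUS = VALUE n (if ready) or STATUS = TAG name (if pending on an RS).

cycle 1: issue MUL r1<-Mul1 // r0:5,r1:Mul1,r2:3,r3:2,r4:5,r5:9
cycle 2: issue MUL r0<-Mul2 // r0:Mul2,r1:Mul1,r2:3,r3:2,r4:5,r5:9
cycle 3: issue SUB r3<-Add1 // r0:Mul2,r1:Mul1,r2:3,r3:Add1,r4:5,r5:9
cycle 4: issue SUB r5<-Add2 // r0:Mul2,r1:Mul1,r2:3,r3:Add1,r4:5,r5:Add2
cycle 5: CDB Mul1=25; stall // r0:Mul2,r1:25,r2:3,r3:Add1,r4:5,r5:Add2
cycle 6: stall // r0:Mul2,r1:25,r2:3,r3:Add1,r4:5,r5:Add2
cycle 7: stall // r0:Mul2,r1:25,r2:3,r3:Add1,r4:5,r5:Add2
cycle 8: CDB Add2=22; issue SUB r1<-Add2 // r0:Mul2,r1:Add2,r2:3,r3:Add1,r4:5,r5:22
cycle 9: CDB Mul2=125; stall // r0:125,r1:Add2,r2:3,r3:Add1,r4:5,r5:22
cycle 10: stall // r0:125,r1:Add2,r2:3,r3:Add1,r4:5,r5:22

STATUS = TAG Add2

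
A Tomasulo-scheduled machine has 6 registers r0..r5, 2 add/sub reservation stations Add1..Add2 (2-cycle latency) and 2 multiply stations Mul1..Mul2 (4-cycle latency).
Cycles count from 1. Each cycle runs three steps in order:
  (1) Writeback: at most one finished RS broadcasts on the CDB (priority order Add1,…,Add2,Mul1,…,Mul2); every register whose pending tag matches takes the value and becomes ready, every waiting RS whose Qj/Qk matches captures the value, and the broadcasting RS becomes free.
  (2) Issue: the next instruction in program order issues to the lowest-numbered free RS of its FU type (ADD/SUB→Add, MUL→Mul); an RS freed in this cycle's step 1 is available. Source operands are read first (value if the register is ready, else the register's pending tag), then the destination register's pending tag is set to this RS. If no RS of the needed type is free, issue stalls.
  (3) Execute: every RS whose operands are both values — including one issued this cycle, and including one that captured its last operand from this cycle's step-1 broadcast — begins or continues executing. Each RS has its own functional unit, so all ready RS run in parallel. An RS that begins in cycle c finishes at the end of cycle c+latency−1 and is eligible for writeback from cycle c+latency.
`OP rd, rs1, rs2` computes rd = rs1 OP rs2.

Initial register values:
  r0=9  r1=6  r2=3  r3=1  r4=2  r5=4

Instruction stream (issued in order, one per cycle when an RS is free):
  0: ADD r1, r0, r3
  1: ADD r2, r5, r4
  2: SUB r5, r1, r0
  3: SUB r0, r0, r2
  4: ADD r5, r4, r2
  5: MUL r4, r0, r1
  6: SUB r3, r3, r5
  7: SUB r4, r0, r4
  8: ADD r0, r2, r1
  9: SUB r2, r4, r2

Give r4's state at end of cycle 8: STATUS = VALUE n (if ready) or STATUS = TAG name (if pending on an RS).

STATUS = TAG Add2

c1: issue ADD r1<-Add1 | r0:9,r1:Add1,r2:3,r3:1,r4:2,r5:4
c2: issue ADD r2<-Add2 | r0:9,r1:Add1,r2:Add2,r3:1,r4:2,r5:4
c3: CDB Add1=10; issue SUB r5<-Add1 | r0:9,r1:10,r2:Add2,r3:1,r4:2,r5:Add1
c4: CDB Add2=6; issue SUB r0<-Add2 | r0:Add2,r1:10,r2:6,r3:1,r4:2,r5:Add1
c5: CDB Add1=1; issue ADD r5<-Add1 | r0:Add2,r1:10,r2:6,r3:1,r4:2,r5:Add1
c6: CDB Add2=3; issue MUL r4<-Mul1 | r0:3,r1:10,r2:6,r3:1,r4:Mul1,r5:Add1
c7: CDB Add1=8; issue SUB r3<-Add1 | r0:3,r1:10,r2:6,r3:Add1,r4:Mul1,r5:8
c8: issue SUB r4<-Add2 | r0:3,r1:10,r2:6,r3:Add1,r4:Add2,r5:8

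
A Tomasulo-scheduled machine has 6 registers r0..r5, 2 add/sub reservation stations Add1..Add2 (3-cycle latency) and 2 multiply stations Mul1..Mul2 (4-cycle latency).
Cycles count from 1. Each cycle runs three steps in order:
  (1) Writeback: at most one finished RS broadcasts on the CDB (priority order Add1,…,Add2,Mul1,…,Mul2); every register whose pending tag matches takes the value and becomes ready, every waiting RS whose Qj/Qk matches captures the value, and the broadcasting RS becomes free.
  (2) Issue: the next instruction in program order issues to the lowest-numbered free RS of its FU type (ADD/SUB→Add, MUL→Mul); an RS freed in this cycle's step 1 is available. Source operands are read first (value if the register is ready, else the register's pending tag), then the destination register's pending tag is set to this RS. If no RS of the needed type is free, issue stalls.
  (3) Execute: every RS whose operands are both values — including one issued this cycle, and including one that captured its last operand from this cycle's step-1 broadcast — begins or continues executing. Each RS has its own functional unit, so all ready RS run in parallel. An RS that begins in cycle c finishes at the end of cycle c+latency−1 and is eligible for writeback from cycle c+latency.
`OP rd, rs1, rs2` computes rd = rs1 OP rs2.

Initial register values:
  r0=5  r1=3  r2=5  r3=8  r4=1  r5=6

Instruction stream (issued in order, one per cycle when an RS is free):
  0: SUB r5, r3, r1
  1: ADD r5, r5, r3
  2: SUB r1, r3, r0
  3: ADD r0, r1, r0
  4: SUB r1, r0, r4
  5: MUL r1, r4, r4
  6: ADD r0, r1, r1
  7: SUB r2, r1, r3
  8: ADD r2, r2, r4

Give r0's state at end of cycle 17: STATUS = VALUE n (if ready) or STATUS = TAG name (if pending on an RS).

STATUS = VALUE 2

  c1: issue SUB r5<-Add1  regs: r0:5,r1:3,r2:5,r3:8,r4:1,r5:Add1
  c2: issue ADD r5<-Add2  regs: r0:5,r1:3,r2:5,r3:8,r4:1,r5:Add2
  c3: stall  regs: r0:5,r1:3,r2:5,r3:8,r4:1,r5:Add2
  c4: CDB Add1=5; issue SUB r1<-Add1  regs: r0:5,r1:Add1,r2:5,r3:8,r4:1,r5:Add2
  c5: stall  regs: r0:5,r1:Add1,r2:5,r3:8,r4:1,r5:Add2
  c6: stall  regs: r0:5,r1:Add1,r2:5,r3:8,r4:1,r5:Add2
  c7: CDB Add1=3; issue ADD r0<-Add1  regs: r0:Add1,r1:3,r2:5,r3:8,r4:1,r5:Add2
  c8: CDB Add2=13; issue SUB r1<-Add2  regs: r0:Add1,r1:Add2,r2:5,r3:8,r4:1,r5:13
  c9: issue MUL r1<-Mul1  regs: r0:Add1,r1:Mul1,r2:5,r3:8,r4:1,r5:13
  c10: CDB Add1=8; issue ADD r0<-Add1  regs: r0:Add1,r1:Mul1,r2:5,r3:8,r4:1,r5:13
  c11: stall  regs: r0:Add1,r1:Mul1,r2:5,r3:8,r4:1,r5:13
  c12: stall  regs: r0:Add1,r1:Mul1,r2:5,r3:8,r4:1,r5:13
  c13: CDB Add2=7; issue SUB r2<-Add2  regs: r0:Add1,r1:Mul1,r2:Add2,r3:8,r4:1,r5:13
  c14: CDB Mul1=1; stall  regs: r0:Add1,r1:1,r2:Add2,r3:8,r4:1,r5:13
  c15: stall  regs: r0:Add1,r1:1,r2:Add2,r3:8,r4:1,r5:13
  c16: stall  regs: r0:Add1,r1:1,r2:Add2,r3:8,r4:1,r5:13
  c17: CDB Add1=2; issue ADD r2<-Add1  regs: r0:2,r1:1,r2:Add1,r3:8,r4:1,r5:13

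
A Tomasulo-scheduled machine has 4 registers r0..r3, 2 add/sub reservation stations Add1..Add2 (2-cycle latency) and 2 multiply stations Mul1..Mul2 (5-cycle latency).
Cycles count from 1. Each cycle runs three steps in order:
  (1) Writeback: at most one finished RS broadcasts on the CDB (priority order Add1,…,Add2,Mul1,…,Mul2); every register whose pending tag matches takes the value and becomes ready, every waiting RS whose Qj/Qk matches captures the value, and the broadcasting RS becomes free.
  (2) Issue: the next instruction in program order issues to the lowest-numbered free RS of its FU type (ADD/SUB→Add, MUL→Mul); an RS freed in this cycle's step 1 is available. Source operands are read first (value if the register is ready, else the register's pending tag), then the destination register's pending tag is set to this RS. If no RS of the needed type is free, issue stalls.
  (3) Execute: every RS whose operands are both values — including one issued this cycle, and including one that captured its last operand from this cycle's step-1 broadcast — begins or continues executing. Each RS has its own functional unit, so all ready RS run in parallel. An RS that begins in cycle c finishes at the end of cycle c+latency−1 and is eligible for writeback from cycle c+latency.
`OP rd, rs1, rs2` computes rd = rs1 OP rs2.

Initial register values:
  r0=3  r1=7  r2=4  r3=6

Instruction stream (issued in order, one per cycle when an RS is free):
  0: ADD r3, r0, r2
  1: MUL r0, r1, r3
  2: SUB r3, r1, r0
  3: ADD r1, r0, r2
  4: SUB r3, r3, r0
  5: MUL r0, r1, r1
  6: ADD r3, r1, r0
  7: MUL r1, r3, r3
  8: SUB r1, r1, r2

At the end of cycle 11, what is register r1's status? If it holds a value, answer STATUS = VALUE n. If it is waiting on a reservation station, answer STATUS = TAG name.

  c1: issue ADD r3<-Add1  regs: r0:3,r1:7,r2:4,r3:Add1
  c2: issue MUL r0<-Mul1  regs: r0:Mul1,r1:7,r2:4,r3:Add1
  c3: CDB Add1=7; issue SUB r3<-Add1  regs: r0:Mul1,r1:7,r2:4,r3:Add1
  c4: issue ADD r1<-Add2  regs: r0:Mul1,r1:Add2,r2:4,r3:Add1
  c5: stall  regs: r0:Mul1,r1:Add2,r2:4,r3:Add1
  c6: stall  regs: r0:Mul1,r1:Add2,r2:4,r3:Add1
  c7: stall  regs: r0:Mul1,r1:Add2,r2:4,r3:Add1
  c8: CDB Mul1=49; stall  regs: r0:49,r1:Add2,r2:4,r3:Add1
  c9: stall  regs: r0:49,r1:Add2,r2:4,r3:Add1
  c10: CDB Add1=-42; issue SUB r3<-Add1  regs: r0:49,r1:Add2,r2:4,r3:Add1
  c11: CDB Add2=53; issue MUL r0<-Mul1  regs: r0:Mul1,r1:53,r2:4,r3:Add1

STATUS = VALUE 53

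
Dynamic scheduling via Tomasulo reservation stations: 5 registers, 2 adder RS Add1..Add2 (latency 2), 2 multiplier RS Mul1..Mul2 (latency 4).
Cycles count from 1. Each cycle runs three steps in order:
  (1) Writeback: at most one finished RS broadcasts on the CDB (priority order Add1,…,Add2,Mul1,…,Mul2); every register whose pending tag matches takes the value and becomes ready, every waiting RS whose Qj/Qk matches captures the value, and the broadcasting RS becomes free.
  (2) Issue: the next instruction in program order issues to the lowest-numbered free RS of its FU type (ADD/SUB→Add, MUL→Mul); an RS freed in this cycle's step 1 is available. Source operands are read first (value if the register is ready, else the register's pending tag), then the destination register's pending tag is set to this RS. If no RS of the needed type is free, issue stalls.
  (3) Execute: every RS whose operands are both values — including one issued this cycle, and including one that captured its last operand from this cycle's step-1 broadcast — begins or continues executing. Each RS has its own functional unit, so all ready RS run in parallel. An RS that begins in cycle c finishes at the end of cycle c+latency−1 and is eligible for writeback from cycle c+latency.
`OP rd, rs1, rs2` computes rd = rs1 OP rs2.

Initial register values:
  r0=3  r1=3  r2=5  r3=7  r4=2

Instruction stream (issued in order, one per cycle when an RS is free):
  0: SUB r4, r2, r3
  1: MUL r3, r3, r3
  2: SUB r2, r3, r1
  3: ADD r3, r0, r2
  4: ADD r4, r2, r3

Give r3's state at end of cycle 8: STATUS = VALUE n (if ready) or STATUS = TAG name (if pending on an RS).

STATUS = TAG Add2

c1: issue SUB r4<-Add1 | r0:3,r1:3,r2:5,r3:7,r4:Add1
c2: issue MUL r3<-Mul1 | r0:3,r1:3,r2:5,r3:Mul1,r4:Add1
c3: CDB Add1=-2; issue SUB r2<-Add1 | r0:3,r1:3,r2:Add1,r3:Mul1,r4:-2
c4: issue ADD r3<-Add2 | r0:3,r1:3,r2:Add1,r3:Add2,r4:-2
c5: stall | r0:3,r1:3,r2:Add1,r3:Add2,r4:-2
c6: CDB Mul1=49; stall | r0:3,r1:3,r2:Add1,r3:Add2,r4:-2
c7: stall | r0:3,r1:3,r2:Add1,r3:Add2,r4:-2
c8: CDB Add1=46; issue ADD r4<-Add1 | r0:3,r1:3,r2:46,r3:Add2,r4:Add1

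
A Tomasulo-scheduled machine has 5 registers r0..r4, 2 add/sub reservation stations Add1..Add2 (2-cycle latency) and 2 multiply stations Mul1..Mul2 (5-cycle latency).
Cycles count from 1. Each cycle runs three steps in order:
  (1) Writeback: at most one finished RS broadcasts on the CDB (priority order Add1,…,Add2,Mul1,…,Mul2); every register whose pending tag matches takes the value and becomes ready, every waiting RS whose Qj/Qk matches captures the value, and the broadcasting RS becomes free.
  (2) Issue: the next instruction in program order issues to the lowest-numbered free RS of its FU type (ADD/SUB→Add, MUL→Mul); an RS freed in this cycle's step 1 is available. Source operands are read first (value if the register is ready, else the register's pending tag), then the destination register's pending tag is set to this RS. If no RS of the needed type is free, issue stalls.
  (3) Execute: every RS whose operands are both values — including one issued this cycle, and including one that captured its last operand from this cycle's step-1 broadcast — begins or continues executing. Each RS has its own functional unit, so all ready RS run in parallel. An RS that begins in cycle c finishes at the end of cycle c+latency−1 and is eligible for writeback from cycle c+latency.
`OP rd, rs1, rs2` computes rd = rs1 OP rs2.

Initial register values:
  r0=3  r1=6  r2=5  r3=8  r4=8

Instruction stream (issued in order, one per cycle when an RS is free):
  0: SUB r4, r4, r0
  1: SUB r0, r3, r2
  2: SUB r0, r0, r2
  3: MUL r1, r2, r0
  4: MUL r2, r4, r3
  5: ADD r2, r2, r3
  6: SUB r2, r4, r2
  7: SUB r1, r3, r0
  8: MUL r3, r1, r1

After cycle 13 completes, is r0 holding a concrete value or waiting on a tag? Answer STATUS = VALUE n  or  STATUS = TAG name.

STATUS = VALUE -2

cycle 1: issue SUB r4<-Add1 // r0:3,r1:6,r2:5,r3:8,r4:Add1
cycle 2: issue SUB r0<-Add2 // r0:Add2,r1:6,r2:5,r3:8,r4:Add1
cycle 3: CDB Add1=5; issue SUB r0<-Add1 // r0:Add1,r1:6,r2:5,r3:8,r4:5
cycle 4: CDB Add2=3; issue MUL r1<-Mul1 // r0:Add1,r1:Mul1,r2:5,r3:8,r4:5
cycle 5: issue MUL r2<-Mul2 // r0:Add1,r1:Mul1,r2:Mul2,r3:8,r4:5
cycle 6: CDB Add1=-2; issue ADD r2<-Add1 // r0:-2,r1:Mul1,r2:Add1,r3:8,r4:5
cycle 7: issue SUB r2<-Add2 // r0:-2,r1:Mul1,r2:Add2,r3:8,r4:5
cycle 8: stall // r0:-2,r1:Mul1,r2:Add2,r3:8,r4:5
cycle 9: stall // r0:-2,r1:Mul1,r2:Add2,r3:8,r4:5
cycle 10: CDB Mul2=40; stall // r0:-2,r1:Mul1,r2:Add2,r3:8,r4:5
cycle 11: CDB Mul1=-10; stall // r0:-2,r1:-10,r2:Add2,r3:8,r4:5
cycle 12: CDB Add1=48; issue SUB r1<-Add1 // r0:-2,r1:Add1,r2:Add2,r3:8,r4:5
cycle 13: issue MUL r3<-Mul1 // r0:-2,r1:Add1,r2:Add2,r3:Mul1,r4:5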